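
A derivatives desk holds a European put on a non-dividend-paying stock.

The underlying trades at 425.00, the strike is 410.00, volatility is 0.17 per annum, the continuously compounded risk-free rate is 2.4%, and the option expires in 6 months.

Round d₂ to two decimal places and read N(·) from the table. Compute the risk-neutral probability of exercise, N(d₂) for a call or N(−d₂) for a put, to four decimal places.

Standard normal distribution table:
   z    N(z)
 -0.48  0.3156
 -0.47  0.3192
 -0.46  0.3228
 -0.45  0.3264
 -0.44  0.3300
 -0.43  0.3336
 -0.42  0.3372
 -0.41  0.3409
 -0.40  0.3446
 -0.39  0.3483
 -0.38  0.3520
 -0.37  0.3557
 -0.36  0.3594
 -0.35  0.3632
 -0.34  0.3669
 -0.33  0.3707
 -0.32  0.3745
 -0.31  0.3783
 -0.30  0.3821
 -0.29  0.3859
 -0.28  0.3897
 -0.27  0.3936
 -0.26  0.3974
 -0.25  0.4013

σ√T = 0.17 × 0.7071 = 0.1202
d₁ = [ln(425/410) + (0.024 + ½·0.17²)·0.5] / (σ√T) = (0.0359 + 0.0192) / 0.1202 = 0.4588 → 0.46
d₂ = 0.4588 − 0.1202 = 0.3386 → 0.34
Pr(exercise) under Q = N(−d₂) = N(-0.34) = 0.3669

0.3669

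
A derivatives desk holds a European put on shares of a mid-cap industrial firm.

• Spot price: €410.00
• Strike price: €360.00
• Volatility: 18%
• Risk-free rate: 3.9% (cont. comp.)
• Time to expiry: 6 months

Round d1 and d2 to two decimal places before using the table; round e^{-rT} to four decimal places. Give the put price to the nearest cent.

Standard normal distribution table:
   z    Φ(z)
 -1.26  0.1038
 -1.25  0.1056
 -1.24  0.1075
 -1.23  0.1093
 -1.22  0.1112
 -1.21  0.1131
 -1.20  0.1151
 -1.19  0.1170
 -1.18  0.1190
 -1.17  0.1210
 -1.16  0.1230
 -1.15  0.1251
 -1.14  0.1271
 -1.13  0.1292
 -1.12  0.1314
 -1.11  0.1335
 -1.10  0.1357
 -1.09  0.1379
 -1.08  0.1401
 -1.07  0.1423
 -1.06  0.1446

€3.06

σ√T = 0.18·√0.5 = 0.1273
ln(S/K) + (r + σ²/2)T = ln(410/360) + (0.039 + 0.18²/2)·0.5 = 0.1301 + 0.0276 = 0.1577
d₁ = 0.1577 / 0.1273 = 1.2386 which rounds to 1.24
d₂ = d₁ − σ√T = 1.2386 − 0.1273 = 1.1114 which rounds to 1.11
e^(−rT) = e^(−0.039·0.5) = 0.9807
N(−d₂) = N(-1.11) = 0.1335;  N(−d₁) = N(-1.24) = 0.1075
P = 360·0.9807·0.1335 − 410·0.1075 = 47.1324 − 44.0750 = 3.0574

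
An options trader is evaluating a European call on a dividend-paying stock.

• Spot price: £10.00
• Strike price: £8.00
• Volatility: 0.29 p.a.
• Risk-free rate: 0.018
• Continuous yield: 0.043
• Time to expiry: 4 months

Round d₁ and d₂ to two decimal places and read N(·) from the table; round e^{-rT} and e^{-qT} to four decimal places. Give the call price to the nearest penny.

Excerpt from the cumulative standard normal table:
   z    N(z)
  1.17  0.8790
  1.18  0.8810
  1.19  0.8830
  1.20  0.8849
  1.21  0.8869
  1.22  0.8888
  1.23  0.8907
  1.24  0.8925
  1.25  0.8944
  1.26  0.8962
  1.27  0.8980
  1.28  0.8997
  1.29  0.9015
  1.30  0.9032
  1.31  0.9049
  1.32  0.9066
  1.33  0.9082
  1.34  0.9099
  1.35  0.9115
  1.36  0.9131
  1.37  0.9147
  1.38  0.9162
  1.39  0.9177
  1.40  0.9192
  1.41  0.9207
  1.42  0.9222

T = 0.3333;  σ√T = 0.1674
d₁ = [ln(10/8) + (0.018 − 0.043 + ½·0.29²)·0.3333] / (σ√T) = (0.2231 + 0.0057) / 0.1674 = 1.3667 ≈ 1.37
d₂ = 1.3667 − 0.1674 = 1.1993 ≈ 1.20
exp(−qT) = exp(−0.043·0.3333) = 0.9858;  exp(−rT) = exp(−0.018·0.3333) = 0.9940
C = 10·0.9858·N(1.37) − 8·0.9940·N(1.20) = 10·0.9858·0.9147 − 8·0.9940·0.8849 = 9.0171 − 7.0367 = 1.9804

£1.98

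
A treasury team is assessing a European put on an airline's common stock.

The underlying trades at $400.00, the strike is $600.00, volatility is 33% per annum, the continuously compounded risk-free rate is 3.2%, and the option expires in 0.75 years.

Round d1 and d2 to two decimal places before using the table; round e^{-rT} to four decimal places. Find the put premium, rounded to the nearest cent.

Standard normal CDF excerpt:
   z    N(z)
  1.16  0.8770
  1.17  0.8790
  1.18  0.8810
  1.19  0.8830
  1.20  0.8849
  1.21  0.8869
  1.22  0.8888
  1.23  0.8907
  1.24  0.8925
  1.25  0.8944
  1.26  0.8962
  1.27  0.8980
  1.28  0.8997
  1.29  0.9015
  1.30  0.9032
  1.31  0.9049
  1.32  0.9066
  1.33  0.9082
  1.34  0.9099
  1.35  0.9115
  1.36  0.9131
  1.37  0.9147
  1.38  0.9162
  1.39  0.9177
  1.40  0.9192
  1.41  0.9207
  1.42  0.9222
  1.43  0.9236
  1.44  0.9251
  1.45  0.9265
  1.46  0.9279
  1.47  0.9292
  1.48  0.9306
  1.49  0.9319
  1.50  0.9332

σ√T = 0.33 × 0.8660 = 0.2858
d₁ = [ln(400/600) + (0.032 + ½·0.33²)·0.75] / (σ√T) = (-0.4055 + 0.0648) / 0.2858 = -1.1919 ⇒ -1.19
d₂ = -1.1919 − 0.2858 = -1.4777 ⇒ -1.48
e^(−rT) = e^(−0.032·0.75) = 0.9763
P = 600·0.9763·N(1.48) − 400·N(1.19) = 600·0.9763·0.9306 − 400·0.8830 = 545.1269 − 353.2000 = 191.9269

$191.93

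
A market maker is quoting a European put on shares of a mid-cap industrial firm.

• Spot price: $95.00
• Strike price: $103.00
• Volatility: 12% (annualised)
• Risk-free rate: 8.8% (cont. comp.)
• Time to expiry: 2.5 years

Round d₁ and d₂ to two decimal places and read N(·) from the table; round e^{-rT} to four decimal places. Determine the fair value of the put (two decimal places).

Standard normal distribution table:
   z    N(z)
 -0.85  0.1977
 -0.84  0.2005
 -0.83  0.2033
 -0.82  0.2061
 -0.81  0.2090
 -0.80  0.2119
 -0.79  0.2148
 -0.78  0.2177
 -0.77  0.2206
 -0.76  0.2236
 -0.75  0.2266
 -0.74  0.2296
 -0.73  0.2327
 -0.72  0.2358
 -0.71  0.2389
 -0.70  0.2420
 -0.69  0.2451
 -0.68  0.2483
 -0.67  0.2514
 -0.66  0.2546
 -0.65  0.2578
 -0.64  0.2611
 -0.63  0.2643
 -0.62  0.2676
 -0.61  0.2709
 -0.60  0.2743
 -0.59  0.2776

$2.27

T = 2.5;  σ√T = 0.1897
ln(S/K) + (r + σ²/2)T = ln(95/103) + (0.088 + 0.12²/2)·2.5 = -0.0809 + 0.2380 = 0.1571
d₁ = 0.1571 / 0.1897 = 0.8282 ≈ 0.83
d₂ = d₁ − σ√T = 0.8282 − 0.1897 = 0.6385 ≈ 0.64
exp(−rT) = exp(−0.088·2.5) = 0.8025
N(−d₂) = N(-0.64) = 0.2611;  N(−d₁) = N(-0.83) = 0.2033
P = 103·0.8025·0.2611 − 95·0.2033 = 21.5819 − 19.3135 = 2.2684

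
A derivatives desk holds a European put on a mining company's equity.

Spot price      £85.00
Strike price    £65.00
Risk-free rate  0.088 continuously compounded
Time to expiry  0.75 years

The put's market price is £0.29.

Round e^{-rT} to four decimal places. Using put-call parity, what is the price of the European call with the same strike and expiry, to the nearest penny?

£24.44

exp(−rT) = exp(−0.088·0.75) = 0.9361
Put-call parity: C − P = S − K·e^(−rT) = 85 − 65·0.9361 = 85 − 60.8465 = 24.1535
C = P + (C − P) = 0.29 + (24.1535) = 24.4435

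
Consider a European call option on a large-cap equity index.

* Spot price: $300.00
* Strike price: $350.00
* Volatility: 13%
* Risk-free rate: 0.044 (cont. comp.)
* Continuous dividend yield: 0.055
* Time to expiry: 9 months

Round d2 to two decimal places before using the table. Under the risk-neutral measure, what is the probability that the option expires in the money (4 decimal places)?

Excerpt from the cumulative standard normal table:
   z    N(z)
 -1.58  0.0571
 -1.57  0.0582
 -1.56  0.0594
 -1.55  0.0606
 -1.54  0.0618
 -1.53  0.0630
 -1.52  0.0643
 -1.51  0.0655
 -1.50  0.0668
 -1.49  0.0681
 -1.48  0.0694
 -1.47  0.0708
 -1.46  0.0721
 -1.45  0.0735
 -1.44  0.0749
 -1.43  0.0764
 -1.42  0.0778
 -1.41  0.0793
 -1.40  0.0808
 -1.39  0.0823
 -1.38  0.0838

0.0668

T = 0.75;  σ√T = 0.1126
ln(S/K) + (r − q + σ²/2)T = ln(300/350) + (0.044 − 0.055 + 0.13²/2)·0.75 = -0.1542 − 0.0019 = -0.1561
d₁ = -0.1561 / 0.1126 = -1.3862 ⇒ -1.39
d₂ = d₁ − σ√T = -1.3862 − 0.1126 = -1.4988 ⇒ -1.50
Risk-neutral Pr[S_T > K] = N(d₂) = N(-1.50) = 0.0668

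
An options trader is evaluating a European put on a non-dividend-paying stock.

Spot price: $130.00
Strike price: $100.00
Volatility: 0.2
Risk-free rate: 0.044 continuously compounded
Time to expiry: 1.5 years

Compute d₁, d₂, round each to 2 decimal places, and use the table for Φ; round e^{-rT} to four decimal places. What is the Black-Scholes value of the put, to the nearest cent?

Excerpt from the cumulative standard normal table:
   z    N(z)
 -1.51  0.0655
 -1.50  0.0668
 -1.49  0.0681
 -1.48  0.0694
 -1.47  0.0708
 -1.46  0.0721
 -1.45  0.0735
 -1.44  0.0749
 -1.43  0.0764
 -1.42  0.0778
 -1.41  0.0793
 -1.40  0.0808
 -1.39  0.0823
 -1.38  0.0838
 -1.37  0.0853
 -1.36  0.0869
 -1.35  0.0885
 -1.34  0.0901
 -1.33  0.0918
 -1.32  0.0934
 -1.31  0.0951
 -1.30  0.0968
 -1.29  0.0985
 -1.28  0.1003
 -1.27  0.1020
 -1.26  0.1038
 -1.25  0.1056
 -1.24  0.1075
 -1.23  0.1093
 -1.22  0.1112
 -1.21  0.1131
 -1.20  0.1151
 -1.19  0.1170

σ√T = 0.2·√1.5 = 0.2449
d₁ = [ln(130/100) + (0.044 + ½·0.2²)·1.5] / (σ√T) = (0.2624 + 0.0960) / 0.2449 = 1.4630 → 1.46
d₂ = 1.4630 − 0.2449 = 1.2181 → 1.22
exp(−rT) = exp(−0.044·1.5) = 0.9361
N(−d₂) = N(-1.22) = 0.1112;  N(−d₁) = N(-1.46) = 0.0721
P = 100·0.9361·0.1112 − 130·0.0721 = 10.4094 − 9.3730 = 1.0364

$1.04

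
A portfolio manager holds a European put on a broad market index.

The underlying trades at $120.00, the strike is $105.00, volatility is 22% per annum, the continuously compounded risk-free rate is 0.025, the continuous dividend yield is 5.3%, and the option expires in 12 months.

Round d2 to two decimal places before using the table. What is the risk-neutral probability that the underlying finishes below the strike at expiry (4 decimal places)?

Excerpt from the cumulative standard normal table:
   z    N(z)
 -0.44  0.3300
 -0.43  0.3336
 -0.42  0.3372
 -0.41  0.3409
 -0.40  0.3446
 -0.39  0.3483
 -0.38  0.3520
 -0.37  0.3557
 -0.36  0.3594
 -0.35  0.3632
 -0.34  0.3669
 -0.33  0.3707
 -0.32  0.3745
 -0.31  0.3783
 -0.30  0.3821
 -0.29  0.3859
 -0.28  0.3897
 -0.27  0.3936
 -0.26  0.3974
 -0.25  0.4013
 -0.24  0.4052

0.3557

σ√T = 0.22 × 1.0000 = 0.2200
ln(S/K) + (r − q + σ²/2)T = ln(120/105) + (0.025 − 0.053 + 0.22²/2)·1 = 0.1335 − 0.0038 = 0.1297
d₁ = 0.1297 / 0.2200 = 0.5897 → 0.59
d₂ = d₁ − σ√T = 0.5897 − 0.2200 = 0.3697 → 0.37
Pr(exercise) under Q = N(−d₂) = N(-0.37) = 0.3557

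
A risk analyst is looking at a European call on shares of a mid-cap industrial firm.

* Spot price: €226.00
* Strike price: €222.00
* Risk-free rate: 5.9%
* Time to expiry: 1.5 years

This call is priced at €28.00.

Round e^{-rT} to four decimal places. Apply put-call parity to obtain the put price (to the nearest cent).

exp(−rT) = exp(−0.059·1.5) = 0.9153
Put-call parity: C − P = S − K·e^(−rT) = 226 − 222·0.9153 = 226 − 203.1966 = 22.8034
P = C − (C − P) = 28.00 − (22.8034) = 5.1966

€5.20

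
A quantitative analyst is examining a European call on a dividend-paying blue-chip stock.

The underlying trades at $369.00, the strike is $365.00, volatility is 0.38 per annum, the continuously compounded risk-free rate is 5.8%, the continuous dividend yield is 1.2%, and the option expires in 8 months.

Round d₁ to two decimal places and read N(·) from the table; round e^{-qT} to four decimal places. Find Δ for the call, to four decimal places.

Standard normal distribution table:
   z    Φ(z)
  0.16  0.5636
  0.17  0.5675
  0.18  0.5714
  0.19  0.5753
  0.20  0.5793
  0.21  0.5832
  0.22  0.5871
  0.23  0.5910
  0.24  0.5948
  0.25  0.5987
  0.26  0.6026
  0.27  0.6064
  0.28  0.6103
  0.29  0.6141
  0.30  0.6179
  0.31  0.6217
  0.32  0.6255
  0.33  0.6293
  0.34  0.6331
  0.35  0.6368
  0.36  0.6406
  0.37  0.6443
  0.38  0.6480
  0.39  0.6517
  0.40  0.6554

0.6092

T = 0.6667;  σ√T = 0.3103
d₁ = [ln(369/365) + (0.058 − 0.012 + 0.38²/2)·0.6667] / 0.3103 = [0.0109 + 0.0788] / 0.3103 = 0.2891 which rounds to 0.29
N(d₁) = N(0.29) = 0.6141
Δ_call = e^(−qT)·N(d₁) = 0.9920·0.6141 = 0.6092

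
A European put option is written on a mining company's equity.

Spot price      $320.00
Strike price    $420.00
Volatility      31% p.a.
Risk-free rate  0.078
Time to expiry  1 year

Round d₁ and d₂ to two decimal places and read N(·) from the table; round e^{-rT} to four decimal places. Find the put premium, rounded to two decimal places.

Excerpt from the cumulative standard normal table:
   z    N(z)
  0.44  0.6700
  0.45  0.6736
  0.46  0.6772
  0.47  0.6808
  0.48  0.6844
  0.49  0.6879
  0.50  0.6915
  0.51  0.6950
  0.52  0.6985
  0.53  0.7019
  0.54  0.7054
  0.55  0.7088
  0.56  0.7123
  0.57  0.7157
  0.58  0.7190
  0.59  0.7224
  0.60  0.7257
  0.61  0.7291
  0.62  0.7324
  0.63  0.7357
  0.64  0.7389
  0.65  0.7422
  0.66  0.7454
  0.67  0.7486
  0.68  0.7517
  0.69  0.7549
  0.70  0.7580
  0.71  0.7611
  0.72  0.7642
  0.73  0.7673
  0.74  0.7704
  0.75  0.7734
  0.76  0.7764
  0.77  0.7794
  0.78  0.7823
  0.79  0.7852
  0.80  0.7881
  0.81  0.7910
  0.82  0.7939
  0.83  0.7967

$86.07

σ√T = 0.31 × 1.0000 = 0.3100
ln(S/K) + (r + σ²/2)T = ln(320/420) + (0.078 + 0.31²/2)·1 = -0.2719 + 0.1260 = -0.1459
d₁ = -0.1459 / 0.3100 = -0.4706 which rounds to -0.47
d₂ = d₁ − σ√T = -0.4706 − 0.3100 = -0.7806 which rounds to -0.78
e^(−rT) = e^(−0.078·1) = 0.9250
N(−d₂) = N(0.78) = 0.7823;  N(−d₁) = N(0.47) = 0.6808
P = 420·0.9250·0.7823 − 320·0.6808 = 303.9235 − 217.8560 = 86.0675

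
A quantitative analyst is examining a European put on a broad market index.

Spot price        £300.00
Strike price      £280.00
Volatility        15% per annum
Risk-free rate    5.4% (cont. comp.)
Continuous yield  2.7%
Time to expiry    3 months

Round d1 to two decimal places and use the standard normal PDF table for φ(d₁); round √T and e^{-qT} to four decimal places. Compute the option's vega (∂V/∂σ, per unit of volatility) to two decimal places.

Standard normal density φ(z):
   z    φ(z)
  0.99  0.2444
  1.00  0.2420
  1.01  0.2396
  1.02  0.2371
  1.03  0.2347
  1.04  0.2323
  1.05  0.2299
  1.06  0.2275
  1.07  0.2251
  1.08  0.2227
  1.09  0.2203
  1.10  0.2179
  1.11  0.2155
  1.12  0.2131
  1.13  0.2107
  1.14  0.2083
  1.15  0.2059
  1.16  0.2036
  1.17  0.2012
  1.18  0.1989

34.25

σ√T = 0.15 × 0.5000 = 0.0750
d₁ = [ln(300/280) + (0.054 − 0.027 + ½·0.15²)·0.25] / (σ√T) = (0.0690 + 0.0096) / 0.0750 = 1.0474 ≈ 1.05
√T = √0.25 = 0.5000
φ(d₁) = φ(1.05) = 0.2299
exp(−qT) = exp(−0.027·0.25) = 0.9933
vega = S·exp(−qT)·φ(d₁)·√T = 300·0.9933·0.2299·0.5000 = 34.2540
(Call and put vega coincide under Black-Scholes.)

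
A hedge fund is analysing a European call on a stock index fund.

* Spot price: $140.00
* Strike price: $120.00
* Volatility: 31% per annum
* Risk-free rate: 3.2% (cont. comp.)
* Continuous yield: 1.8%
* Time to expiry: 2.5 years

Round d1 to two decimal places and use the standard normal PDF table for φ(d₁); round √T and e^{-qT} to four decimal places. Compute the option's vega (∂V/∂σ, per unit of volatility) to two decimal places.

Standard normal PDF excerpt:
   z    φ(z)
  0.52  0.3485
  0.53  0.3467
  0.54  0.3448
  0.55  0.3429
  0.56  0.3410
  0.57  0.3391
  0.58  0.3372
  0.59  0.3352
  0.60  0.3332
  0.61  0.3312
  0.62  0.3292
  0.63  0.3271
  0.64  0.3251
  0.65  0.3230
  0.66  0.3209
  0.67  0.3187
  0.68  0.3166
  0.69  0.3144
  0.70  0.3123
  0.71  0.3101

T = 2.5;  σ√T = 0.4902
d₁ = [ln(140/120) + (0.032 − 0.018 + ½·0.31²)·2.5] / (σ√T) = (0.1542 + 0.1551) / 0.4902 = 0.6310 which rounds to 0.63
√T = √2.5 = 1.5811
φ(d₁) = φ(0.63) = 0.3271
exp(−qT) = exp(−0.018·2.5) = 0.9560
vega = S·exp(−qT)·φ(d₁)·√T = 140·0.9560·0.3271·1.5811 = 69.2191

69.22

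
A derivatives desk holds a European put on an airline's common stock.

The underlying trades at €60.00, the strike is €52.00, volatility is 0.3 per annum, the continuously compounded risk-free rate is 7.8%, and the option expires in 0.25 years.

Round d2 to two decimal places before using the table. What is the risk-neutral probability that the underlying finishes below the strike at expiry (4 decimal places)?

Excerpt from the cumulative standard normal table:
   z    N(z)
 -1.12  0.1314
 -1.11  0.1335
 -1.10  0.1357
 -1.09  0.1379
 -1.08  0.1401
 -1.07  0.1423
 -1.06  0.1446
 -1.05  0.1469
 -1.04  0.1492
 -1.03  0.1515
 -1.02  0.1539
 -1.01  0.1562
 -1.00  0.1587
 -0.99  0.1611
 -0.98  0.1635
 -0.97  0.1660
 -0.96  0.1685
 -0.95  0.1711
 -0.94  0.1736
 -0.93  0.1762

σ√T = 0.3·√0.25 = 0.1500
d₁ = [ln(60/52) + (0.078 + 0.3²/2)·0.25] / 0.1500 = [0.1431 + 0.0307] / 0.1500 = 1.1590 ≈ 1.16
d₂ = d₁ − σ√T = 1.1590 − 0.1500 = 1.0090 ≈ 1.01
Risk-neutral Pr[S_T < K] = N(−d₂) = N(-1.01) = 0.1562

0.1562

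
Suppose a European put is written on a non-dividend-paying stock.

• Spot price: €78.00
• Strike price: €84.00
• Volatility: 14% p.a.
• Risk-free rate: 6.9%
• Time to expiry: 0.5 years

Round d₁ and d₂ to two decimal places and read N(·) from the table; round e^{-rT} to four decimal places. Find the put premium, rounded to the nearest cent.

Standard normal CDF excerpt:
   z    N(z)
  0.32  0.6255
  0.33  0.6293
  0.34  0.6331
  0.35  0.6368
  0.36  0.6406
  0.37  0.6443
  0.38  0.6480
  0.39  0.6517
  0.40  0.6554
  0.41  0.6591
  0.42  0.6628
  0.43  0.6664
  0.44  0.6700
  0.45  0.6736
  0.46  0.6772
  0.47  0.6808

σ√T = 0.14·√0.5 = 0.0990
d₁ = [ln(78/84) + (0.069 + ½·0.14²)·0.5] / (σ√T) = (-0.0741 + 0.0394) / 0.0990 = -0.3506 ⇒ -0.35
d₂ = -0.3506 − 0.0990 = -0.4496 ⇒ -0.45
e^(−rT) = e^(−0.069·0.5) = 0.9661
N(−d₂) = N(0.45) = 0.6736;  N(−d₁) = N(0.35) = 0.6368
P = 84·0.9661·0.6736 − 78·0.6368 = 54.6643 − 49.6704 = 4.9939

€4.99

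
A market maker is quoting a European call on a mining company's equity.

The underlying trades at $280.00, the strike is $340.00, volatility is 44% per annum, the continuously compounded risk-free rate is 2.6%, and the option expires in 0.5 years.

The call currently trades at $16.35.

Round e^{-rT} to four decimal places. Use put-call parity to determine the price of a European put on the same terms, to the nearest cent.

$71.96

e^(−rT) = e^(−0.026·0.5) = 0.9871
Put-call parity: C − P = S − K·e^(−rT) = 280 − 340·0.9871 = 280 − 335.6140 = -55.6140
P = C − (C − P) = 16.35 − (-55.6140) = 71.9640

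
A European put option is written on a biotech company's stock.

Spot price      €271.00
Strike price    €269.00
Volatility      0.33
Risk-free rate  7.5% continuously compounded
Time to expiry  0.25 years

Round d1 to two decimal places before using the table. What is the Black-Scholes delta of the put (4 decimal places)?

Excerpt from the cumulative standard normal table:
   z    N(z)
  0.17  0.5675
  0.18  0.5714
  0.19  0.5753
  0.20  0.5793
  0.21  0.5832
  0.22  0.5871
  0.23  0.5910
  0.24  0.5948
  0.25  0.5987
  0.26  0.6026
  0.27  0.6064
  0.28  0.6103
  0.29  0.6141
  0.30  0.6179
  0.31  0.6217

σ√T = 0.33 × 0.5000 = 0.1650
ln(S/K) + (r + σ²/2)T = ln(271/269) + (0.075 + 0.33²/2)·0.25 = 0.0074 + 0.0324 = 0.0398
d₁ = 0.0398 / 0.1650 = 0.2410 ⇒ 0.24
N(d₁) = N(0.24) = 0.5948
Δ_put = N(d₁) − 1 = 0.5948 − 1 = -0.4052

-0.4052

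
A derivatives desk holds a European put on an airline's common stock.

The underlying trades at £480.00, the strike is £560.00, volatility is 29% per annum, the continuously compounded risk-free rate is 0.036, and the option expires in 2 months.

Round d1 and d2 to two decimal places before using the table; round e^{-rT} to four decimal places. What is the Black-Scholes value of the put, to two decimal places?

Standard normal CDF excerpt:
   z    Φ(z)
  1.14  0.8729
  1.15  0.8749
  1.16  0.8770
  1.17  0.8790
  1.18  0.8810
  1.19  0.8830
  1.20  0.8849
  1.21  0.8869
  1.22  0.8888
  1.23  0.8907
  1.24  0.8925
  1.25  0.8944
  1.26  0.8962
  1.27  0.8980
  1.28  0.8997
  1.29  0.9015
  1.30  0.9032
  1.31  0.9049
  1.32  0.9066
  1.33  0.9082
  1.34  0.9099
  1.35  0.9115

T = 0.1667;  σ√T = 0.1184
ln(S/K) + (r + σ²/2)T = ln(480/560) + (0.036 + 0.29²/2)·0.1667 = -0.1542 + 0.0130 = -0.1411
d₁ = -0.1411 / 0.1184 = -1.1922 ≈ -1.19
d₂ = d₁ − σ√T = -1.1922 − 0.1184 = -1.3106 ≈ -1.31
exp(−rT) = exp(−0.036·0.1667) = 0.9940
N(−d₂) = N(1.31) = 0.9049;  N(−d₁) = N(1.19) = 0.8830
P = 560·0.9940·0.9049 − 480·0.8830 = 503.7035 − 423.8400 = 79.8635

£79.86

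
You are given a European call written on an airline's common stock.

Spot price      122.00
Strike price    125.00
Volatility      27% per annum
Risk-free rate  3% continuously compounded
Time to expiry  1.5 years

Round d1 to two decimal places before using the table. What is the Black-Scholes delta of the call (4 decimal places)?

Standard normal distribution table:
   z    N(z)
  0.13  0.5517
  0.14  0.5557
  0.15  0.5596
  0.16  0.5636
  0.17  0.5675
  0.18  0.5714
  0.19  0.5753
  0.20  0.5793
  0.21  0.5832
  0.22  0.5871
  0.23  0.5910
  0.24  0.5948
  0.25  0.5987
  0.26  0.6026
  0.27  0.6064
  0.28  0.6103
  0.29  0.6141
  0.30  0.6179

0.5910

σ√T = 0.27 × 1.2247 = 0.3307
d₁ = [ln(122/125) + (0.03 + 0.27²/2)·1.5] / 0.3307 = [-0.0243 + 0.0997] / 0.3307 = 0.2280 ≈ 0.23
N(d₁) = N(0.23) = 0.5910
Δ_call = N(d₁) = 0.5910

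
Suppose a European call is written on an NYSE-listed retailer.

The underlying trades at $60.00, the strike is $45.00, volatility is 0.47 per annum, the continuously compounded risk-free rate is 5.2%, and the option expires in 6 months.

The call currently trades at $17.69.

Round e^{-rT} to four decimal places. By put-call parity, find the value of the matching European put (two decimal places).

$1.53

e^(−rT) = e^(−0.052·0.5) = 0.9743
Put-call parity: C − P = S − K·e^(−rT) = 60 − 45·0.9743 = 60 − 43.8435 = 16.1565
P = C − (C − P) = 17.69 − (16.1565) = 1.5335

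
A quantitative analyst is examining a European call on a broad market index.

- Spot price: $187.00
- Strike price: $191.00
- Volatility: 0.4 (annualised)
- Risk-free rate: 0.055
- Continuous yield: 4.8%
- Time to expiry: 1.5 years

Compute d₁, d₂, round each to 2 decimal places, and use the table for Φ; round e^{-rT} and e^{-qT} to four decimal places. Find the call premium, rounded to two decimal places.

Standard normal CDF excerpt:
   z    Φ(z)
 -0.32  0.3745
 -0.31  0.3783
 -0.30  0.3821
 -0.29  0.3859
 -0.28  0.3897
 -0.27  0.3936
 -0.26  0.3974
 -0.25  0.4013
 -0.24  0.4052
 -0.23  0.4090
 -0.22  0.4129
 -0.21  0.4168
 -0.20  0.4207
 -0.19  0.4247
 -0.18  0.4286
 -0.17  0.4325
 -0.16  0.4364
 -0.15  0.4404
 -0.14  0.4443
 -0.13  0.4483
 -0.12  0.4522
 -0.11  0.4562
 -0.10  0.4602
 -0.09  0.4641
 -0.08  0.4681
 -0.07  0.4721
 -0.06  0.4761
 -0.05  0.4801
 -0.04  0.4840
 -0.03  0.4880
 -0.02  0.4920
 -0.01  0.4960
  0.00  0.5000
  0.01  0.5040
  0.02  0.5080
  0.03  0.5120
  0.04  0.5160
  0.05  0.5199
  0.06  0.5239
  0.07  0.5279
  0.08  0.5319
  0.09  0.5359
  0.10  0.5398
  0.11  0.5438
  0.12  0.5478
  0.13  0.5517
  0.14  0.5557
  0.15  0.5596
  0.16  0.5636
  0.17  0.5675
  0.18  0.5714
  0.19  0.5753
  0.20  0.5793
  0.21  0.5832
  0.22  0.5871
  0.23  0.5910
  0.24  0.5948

$32.93

T = 1.5;  σ√T = 0.4899
ln(S/K) + (r − q + σ²/2)T = ln(187/191) + (0.055 − 0.048 + 0.4²/2)·1.5 = -0.0212 + 0.1305 = 0.1093
d₁ = 0.1093 / 0.4899 = 0.2232 which rounds to 0.22
d₂ = d₁ − σ√T = 0.2232 − 0.4899 = -0.2667 which rounds to -0.27
e^(−qT) = e^(−0.048·1.5) = 0.9305;  e^(−rT) = e^(−0.055·1.5) = 0.9208
N(d₁) = N(0.22) = 0.5871;  N(d₂) = N(-0.27) = 0.3936
C = 187·0.9305·0.5871 − 191·0.9208·0.3936 = 102.1575 − 69.2235 = 32.9339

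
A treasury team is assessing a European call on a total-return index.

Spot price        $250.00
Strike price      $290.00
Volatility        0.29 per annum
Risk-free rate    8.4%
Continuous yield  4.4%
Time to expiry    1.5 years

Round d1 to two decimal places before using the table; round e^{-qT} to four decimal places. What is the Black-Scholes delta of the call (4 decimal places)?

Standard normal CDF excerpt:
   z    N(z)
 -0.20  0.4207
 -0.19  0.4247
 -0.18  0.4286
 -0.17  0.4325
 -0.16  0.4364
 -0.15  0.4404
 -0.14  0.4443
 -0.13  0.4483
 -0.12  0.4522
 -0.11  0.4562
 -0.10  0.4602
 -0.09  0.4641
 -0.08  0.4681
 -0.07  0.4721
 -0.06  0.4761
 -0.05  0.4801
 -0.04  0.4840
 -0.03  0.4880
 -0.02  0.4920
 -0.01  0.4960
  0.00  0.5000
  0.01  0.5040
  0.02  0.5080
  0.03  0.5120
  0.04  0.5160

T = 1.5;  σ√T = 0.3552
ln(S/K) + (r − q + σ²/2)T = ln(250/290) + (0.084 − 0.044 + 0.29²/2)·1.5 = -0.1484 + 0.1231 = -0.0253
d₁ = -0.0253 / 0.3552 = -0.0714 ≈ -0.07
N(d₁) = N(-0.07) = 0.4721
Δ_call = e^(−qT)·N(d₁) = 0.9361·0.4721 = 0.4419

0.4419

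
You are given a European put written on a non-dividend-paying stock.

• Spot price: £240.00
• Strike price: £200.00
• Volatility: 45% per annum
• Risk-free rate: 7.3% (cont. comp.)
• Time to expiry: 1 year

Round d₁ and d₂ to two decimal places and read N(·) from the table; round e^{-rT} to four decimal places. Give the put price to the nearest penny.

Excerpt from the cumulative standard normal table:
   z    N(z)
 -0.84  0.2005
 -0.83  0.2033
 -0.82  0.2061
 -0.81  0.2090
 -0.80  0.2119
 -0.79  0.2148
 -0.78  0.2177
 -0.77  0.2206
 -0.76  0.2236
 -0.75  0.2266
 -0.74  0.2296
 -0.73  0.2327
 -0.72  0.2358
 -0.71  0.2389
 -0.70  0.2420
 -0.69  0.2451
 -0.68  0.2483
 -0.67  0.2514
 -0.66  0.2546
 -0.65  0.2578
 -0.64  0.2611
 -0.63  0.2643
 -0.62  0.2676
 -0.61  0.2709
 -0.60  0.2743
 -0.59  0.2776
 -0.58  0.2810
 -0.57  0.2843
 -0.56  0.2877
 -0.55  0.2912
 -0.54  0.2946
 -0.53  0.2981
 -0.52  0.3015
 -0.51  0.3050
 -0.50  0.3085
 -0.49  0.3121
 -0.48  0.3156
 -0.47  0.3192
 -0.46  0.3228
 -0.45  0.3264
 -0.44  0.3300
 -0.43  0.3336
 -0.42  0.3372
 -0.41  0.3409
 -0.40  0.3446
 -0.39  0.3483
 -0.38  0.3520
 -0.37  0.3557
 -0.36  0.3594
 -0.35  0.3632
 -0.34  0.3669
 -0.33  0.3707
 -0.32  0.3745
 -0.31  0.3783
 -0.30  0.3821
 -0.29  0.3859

σ√T = 0.45·√1 = 0.4500
d₁ = [ln(240/200) + (0.073 + 0.45²/2)·1] / 0.4500 = [0.1823 + 0.1743] / 0.4500 = 0.7924 which rounds to 0.79
d₂ = d₁ − σ√T = 0.7924 − 0.4500 = 0.3424 which rounds to 0.34
exp(−rT) = exp(−0.073·1) = 0.9296
N(−d₂) = N(-0.34) = 0.3669;  N(−d₁) = N(-0.79) = 0.2148
P = 200·0.9296·0.3669 − 240·0.2148 = 68.2140 − 51.5520 = 16.6620

£16.66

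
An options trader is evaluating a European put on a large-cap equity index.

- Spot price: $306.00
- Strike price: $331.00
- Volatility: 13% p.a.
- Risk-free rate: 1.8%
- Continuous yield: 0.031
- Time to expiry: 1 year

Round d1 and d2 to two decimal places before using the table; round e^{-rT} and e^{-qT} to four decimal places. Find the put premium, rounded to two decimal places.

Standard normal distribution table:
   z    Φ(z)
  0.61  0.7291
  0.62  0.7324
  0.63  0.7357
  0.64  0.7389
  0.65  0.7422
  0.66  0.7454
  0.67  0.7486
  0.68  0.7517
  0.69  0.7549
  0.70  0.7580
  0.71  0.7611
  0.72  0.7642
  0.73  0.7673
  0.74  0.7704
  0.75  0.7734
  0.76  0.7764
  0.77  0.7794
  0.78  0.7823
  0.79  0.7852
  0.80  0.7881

T = 1;  σ√T = 0.1300
ln(S/K) + (r − q + σ²/2)T = ln(306/331) + (0.018 − 0.031 + 0.13²/2)·1 = -0.0785 − 0.0046 = -0.0831
d₁ = -0.0831 / 0.1300 = -0.6391 which rounds to -0.64
d₂ = d₁ − σ√T = -0.6391 − 0.1300 = -0.7691 which rounds to -0.77
e^(−qT) = e^(−0.031·1) = 0.9695;  e^(−rT) = e^(−0.018·1) = 0.9822
P = 331·0.9822·N(0.77) − 306·0.9695·N(0.64) = 331·0.9822·0.7794 − 306·0.9695·0.7389 = 253.3893 − 219.2072 = 34.1821

$34.18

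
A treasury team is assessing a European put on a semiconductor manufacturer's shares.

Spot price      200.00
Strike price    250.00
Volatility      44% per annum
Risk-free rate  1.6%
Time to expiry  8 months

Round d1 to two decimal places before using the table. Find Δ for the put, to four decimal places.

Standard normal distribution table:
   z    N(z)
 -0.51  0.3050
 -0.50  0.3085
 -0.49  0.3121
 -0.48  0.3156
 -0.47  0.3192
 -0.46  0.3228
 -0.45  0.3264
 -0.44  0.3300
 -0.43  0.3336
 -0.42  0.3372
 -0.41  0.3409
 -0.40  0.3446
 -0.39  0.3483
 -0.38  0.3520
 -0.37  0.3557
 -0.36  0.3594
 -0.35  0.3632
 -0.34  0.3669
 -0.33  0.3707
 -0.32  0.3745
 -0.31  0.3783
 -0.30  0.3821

T = 0.6667;  σ√T = 0.3593
d₁ = [ln(200/250) + (0.016 + ½·0.44²)·0.6667] / (σ√T) = (-0.2231 + 0.0752) / 0.3593 = -0.4118 ⇒ -0.41
N(d₁) = N(-0.41) = 0.3409
Δ_put = N(d₁) − 1 = 0.3409 − 1 = -0.6591

-0.6591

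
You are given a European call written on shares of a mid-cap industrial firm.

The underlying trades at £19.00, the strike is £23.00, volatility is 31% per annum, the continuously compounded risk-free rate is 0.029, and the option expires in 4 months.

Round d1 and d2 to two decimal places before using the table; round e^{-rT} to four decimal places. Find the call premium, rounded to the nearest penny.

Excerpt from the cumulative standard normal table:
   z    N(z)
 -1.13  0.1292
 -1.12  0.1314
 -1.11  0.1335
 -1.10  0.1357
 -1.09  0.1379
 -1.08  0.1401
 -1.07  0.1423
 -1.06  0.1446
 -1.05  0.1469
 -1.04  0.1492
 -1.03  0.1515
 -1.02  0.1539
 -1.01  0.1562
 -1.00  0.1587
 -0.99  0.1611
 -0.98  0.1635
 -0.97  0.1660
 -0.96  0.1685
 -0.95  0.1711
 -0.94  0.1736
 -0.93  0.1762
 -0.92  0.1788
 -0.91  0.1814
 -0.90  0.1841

σ√T = 0.31 × 0.5774 = 0.1790
d₁ = [ln(19/23) + (0.029 + 0.31²/2)·0.3333] / 0.1790 = [-0.1911 + 0.0257] / 0.1790 = -0.9240 which rounds to -0.92
d₂ = d₁ − σ√T = -0.9240 − 0.1790 = -1.1030 which rounds to -1.10
e^(−rT) = e^(−0.029·0.3333) = 0.9904
C = 19·N(-0.92) − 23·0.9904·N(-1.10) = 19·0.1788 − 23·0.9904·0.1357 = 3.3972 − 3.0911 = 0.3061

£0.31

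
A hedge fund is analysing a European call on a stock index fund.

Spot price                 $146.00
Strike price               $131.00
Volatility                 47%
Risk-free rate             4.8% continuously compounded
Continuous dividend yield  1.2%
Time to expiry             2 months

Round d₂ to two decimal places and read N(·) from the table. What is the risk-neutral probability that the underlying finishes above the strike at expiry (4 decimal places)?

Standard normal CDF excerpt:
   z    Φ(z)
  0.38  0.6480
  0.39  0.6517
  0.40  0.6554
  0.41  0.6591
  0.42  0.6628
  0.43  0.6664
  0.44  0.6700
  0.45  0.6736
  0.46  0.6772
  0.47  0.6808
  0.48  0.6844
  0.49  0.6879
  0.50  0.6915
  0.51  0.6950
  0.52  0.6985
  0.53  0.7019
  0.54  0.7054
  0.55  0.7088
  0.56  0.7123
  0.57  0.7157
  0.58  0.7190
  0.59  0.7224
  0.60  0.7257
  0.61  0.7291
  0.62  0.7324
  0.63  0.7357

σ√T = 0.47·√0.1667 = 0.1919
d₁ = [ln(146/131) + (0.048 − 0.012 + 0.47²/2)·0.1667] / 0.1919 = [0.1084 + 0.0244] / 0.1919 = 0.6922 ≈ 0.69
d₂ = d₁ − σ√T = 0.6922 − 0.1919 = 0.5003 ≈ 0.50
Risk-neutral Pr[S_T > K] = N(d₂) = N(0.50) = 0.6915

0.6915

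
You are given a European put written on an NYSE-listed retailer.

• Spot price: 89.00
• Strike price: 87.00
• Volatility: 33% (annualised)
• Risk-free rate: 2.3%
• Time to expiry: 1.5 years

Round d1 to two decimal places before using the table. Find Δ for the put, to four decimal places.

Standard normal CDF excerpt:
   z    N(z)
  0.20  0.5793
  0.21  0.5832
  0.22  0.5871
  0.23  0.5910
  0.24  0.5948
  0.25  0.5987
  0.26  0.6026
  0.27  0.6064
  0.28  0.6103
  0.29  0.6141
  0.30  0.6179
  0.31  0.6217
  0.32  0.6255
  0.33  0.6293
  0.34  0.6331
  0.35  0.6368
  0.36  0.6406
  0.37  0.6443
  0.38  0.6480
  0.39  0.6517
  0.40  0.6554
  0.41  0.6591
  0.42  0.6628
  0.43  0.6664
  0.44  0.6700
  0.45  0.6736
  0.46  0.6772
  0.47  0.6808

-0.3669

T = 1.5;  σ√T = 0.4042
ln(S/K) + (r + σ²/2)T = ln(89/87) + (0.023 + 0.33²/2)·1.5 = 0.0227 + 0.1162 = 0.1389
d₁ = 0.1389 / 0.4042 = 0.3437 ⇒ 0.34
N(d₁) = N(0.34) = 0.6331
Δ_put = N(d₁) − 1 = 0.6331 − 1 = -0.3669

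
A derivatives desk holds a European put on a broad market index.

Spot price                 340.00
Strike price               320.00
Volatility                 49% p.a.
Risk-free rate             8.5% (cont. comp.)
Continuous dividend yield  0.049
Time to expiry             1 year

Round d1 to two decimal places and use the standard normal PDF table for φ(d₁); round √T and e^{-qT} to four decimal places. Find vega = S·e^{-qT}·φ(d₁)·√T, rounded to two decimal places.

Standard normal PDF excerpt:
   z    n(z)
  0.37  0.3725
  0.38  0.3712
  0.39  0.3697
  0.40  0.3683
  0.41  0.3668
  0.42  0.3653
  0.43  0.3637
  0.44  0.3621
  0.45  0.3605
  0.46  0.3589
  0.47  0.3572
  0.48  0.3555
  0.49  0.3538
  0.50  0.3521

σ√T = 0.49·√1 = 0.4900
d₁ = [ln(340/320) + (0.085 − 0.049 + 0.49²/2)·1] / 0.4900 = [0.0606 + 0.1560] / 0.4900 = 0.4422 ≈ 0.44
√T = √1 = 1.0000
φ(d₁) = φ(0.44) = 0.3621
e^(−qT) = e^(−0.049·1) = 0.9522
vega = S·e^(−qT)·φ(d₁)·√T = 340·0.9522·0.3621·1.0000 = 117.2292

117.23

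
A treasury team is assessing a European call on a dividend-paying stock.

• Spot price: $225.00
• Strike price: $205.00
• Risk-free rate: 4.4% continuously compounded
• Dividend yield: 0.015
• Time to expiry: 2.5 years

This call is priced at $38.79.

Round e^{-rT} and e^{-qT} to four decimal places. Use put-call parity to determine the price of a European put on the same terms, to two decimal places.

$5.71

exp(−qT) = exp(−0.015·2.5) = 0.9632;  exp(−rT) = exp(−0.044·2.5) = 0.8958
Put-call parity: C − P = S·e^(−qT) − K·e^(−rT) = 225·0.9632 − 205·0.8958 = 216.7200 − 183.6390 = 33.0810
P = C − (C − P) = 38.79 − (33.0810) = 5.7090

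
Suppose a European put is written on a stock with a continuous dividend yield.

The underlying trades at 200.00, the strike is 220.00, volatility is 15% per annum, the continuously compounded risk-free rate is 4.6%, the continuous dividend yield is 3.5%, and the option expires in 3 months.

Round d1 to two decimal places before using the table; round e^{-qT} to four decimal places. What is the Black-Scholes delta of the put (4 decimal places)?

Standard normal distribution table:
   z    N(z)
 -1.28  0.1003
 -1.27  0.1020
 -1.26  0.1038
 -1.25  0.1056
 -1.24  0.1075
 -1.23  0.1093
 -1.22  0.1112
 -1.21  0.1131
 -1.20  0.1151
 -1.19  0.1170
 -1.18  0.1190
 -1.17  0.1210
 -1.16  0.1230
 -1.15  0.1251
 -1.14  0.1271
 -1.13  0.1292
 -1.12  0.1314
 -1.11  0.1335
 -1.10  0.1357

T = 0.25;  σ√T = 0.0750
d₁ = [ln(200/220) + (0.046 − 0.035 + 0.15²/2)·0.25] / 0.0750 = [-0.0953 + 0.0056] / 0.0750 = -1.1966 → -1.20
N(d₁) = N(-1.20) = 0.1151
Δ_put = exp(−qT)·(N(d₁) − 1) = 0.9913·(0.1151 − 1) = -0.8772

-0.8772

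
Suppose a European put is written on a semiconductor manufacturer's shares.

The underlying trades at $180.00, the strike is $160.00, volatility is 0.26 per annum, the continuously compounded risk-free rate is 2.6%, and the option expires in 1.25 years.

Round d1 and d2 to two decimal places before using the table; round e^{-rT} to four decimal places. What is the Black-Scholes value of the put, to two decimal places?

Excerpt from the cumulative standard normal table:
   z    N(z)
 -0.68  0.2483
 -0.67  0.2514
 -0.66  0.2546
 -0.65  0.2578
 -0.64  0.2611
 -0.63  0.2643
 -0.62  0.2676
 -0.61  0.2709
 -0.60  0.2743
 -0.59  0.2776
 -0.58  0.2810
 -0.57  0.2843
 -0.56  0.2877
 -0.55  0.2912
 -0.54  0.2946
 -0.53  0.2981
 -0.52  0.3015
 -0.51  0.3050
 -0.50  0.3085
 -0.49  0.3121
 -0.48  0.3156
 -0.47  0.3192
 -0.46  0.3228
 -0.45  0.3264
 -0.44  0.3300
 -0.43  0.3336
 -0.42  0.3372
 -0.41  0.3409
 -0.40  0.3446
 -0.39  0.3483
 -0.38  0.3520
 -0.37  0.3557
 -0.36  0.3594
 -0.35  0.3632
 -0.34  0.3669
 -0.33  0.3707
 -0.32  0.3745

σ√T = 0.26·√1.25 = 0.2907
ln(S/K) + (r + σ²/2)T = ln(180/160) + (0.026 + 0.26²/2)·1.25 = 0.1178 + 0.0748 = 0.1925
d₁ = 0.1925 / 0.2907 = 0.6623 → 0.66
d₂ = d₁ − σ√T = 0.6623 − 0.2907 = 0.3716 → 0.37
e^(−rT) = e^(−0.026·1.25) = 0.9680
N(−d₂) = N(-0.37) = 0.3557;  N(−d₁) = N(-0.66) = 0.2546
P = 160·0.9680·0.3557 − 180·0.2546 = 55.0908 − 45.8280 = 9.2628

$9.26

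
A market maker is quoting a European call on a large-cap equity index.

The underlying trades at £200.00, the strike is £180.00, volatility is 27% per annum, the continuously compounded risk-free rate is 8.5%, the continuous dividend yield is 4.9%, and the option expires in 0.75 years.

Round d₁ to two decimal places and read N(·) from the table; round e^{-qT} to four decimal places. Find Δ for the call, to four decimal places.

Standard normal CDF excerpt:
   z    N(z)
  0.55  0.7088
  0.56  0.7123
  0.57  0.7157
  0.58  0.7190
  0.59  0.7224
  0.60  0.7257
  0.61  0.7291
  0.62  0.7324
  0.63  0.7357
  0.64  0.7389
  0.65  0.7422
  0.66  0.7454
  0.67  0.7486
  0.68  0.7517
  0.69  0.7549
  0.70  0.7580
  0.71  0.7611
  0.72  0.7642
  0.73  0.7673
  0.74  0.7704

σ√T = 0.27 × 0.8660 = 0.2338
ln(S/K) + (r − q + σ²/2)T = ln(200/180) + (0.085 − 0.049 + 0.27²/2)·0.75 = 0.1054 + 0.0543 = 0.1597
d₁ = 0.1597 / 0.2338 = 0.6830 ⇒ 0.68
N(d₁) = N(0.68) = 0.7517
Δ_call = exp(−qT)·N(d₁) = 0.9639·0.7517 = 0.7246

0.7246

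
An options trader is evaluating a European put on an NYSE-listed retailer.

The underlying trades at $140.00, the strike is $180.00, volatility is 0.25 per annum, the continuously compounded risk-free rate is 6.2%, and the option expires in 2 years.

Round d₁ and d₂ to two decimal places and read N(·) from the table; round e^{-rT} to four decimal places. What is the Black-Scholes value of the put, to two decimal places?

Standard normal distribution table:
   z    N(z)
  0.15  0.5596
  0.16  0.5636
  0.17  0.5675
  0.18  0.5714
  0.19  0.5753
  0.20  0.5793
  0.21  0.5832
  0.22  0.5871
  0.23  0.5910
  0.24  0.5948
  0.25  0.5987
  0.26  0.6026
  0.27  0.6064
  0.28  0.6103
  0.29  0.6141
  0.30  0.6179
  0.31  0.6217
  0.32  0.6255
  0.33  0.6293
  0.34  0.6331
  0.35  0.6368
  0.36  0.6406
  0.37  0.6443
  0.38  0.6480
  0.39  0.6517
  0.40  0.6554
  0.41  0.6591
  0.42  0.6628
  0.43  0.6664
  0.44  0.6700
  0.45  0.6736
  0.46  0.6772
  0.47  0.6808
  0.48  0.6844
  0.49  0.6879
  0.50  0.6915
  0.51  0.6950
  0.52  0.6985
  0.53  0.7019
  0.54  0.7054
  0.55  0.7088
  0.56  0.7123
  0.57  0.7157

$32.17

T = 2;  σ√T = 0.3536
d₁ = [ln(140/180) + (0.062 + 0.25²/2)·2] / 0.3536 = [-0.2513 + 0.1865] / 0.3536 = -0.1833 ≈ -0.18
d₂ = d₁ − σ√T = -0.1833 − 0.3536 = -0.5369 ≈ -0.54
e^(−rT) = e^(−0.062·2) = 0.8834
N(−d₂) = N(0.54) = 0.7054;  N(−d₁) = N(0.18) = 0.5714
P = 180·0.8834·0.7054 − 140·0.5714 = 112.1671 − 79.9960 = 32.1711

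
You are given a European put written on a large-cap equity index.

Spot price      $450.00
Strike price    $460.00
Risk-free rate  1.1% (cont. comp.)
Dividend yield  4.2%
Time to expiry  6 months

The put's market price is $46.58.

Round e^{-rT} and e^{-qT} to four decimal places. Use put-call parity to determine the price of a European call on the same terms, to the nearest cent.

exp(−qT) = exp(−0.042·0.5) = 0.9792;  exp(−rT) = exp(−0.011·0.5) = 0.9945
Put-call parity: C − P = S·e^(−qT) − K·e^(−rT) = 450·0.9792 − 460·0.9945 = 440.6400 − 457.4700 = -16.8300
C = P + (C − P) = 46.58 + (-16.8300) = 29.7500

$29.75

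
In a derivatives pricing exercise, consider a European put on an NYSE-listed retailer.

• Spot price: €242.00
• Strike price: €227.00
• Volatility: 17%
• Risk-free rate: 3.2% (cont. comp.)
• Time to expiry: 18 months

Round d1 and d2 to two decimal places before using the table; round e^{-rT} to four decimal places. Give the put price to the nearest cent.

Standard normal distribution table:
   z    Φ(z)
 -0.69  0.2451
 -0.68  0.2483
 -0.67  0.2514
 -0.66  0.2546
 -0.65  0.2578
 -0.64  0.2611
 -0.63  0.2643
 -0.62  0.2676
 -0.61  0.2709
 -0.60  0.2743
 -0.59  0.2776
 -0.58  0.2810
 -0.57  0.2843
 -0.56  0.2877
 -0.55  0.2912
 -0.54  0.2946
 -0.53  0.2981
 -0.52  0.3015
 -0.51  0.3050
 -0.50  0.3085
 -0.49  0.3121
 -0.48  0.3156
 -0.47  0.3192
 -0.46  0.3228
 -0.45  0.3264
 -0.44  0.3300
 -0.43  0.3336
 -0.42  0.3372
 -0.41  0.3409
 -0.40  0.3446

€8.99

σ√T = 0.17·√1.5 = 0.2082
d₁ = [ln(242/227) + (0.032 + ½·0.17²)·1.5] / (σ√T) = (0.0640 + 0.0697) / 0.2082 = 0.6420 which rounds to 0.64
d₂ = 0.6420 − 0.2082 = 0.4338 which rounds to 0.43
e^(−rT) = e^(−0.032·1.5) = 0.9531
N(−d₂) = N(-0.43) = 0.3336;  N(−d₁) = N(-0.64) = 0.2611
P = 227·0.9531·0.3336 − 242·0.2611 = 72.1756 − 63.1862 = 8.9894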